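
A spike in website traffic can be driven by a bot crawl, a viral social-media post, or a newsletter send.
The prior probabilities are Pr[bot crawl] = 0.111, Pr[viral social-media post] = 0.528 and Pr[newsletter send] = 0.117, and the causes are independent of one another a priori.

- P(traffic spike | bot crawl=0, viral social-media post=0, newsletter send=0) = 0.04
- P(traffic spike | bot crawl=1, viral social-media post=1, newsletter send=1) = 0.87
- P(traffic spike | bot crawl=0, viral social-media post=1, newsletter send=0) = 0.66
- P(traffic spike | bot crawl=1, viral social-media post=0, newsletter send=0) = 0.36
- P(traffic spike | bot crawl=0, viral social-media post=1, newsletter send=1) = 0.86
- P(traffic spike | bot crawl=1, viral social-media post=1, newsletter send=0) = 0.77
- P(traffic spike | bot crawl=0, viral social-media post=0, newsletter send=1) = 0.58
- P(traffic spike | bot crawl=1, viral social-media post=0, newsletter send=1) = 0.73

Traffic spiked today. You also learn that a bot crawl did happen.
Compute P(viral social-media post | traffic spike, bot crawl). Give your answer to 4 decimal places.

For the numerator, keep only viral social-media post=true terms: 0.358992 + 0.053745 = 0.412737
Denominator P(traffic spike | bot crawl): 0.36·0.472·0.883 + 0.73·0.472·0.117 + 0.77·0.528·0.883 + 0.87·0.528·0.117 = 0.603090
P(viral social-media post | traffic spike, bot crawl) = 0.412737/0.603090 ≈ 0.6844

P(viral social-media post | traffic spike, bot crawl) ≈ 0.6844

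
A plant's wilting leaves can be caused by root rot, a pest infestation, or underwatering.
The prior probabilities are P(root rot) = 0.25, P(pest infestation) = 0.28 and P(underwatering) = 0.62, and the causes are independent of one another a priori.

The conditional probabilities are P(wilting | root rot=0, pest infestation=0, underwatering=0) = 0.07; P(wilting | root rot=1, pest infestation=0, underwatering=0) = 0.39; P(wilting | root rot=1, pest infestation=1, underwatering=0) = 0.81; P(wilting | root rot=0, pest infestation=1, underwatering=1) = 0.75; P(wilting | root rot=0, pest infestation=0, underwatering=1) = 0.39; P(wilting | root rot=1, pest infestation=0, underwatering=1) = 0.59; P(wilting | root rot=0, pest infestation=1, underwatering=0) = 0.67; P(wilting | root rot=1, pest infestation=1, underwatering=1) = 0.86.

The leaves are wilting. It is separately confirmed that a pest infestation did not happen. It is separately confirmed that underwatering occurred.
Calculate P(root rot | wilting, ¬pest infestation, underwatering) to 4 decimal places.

P(root rot | wilting, ¬pest infestation, underwatering) ≈ 0.3352

Weight on root rot=true, given the evidence: 0.59·0.25 = 0.147500
Denominator P(wilting | ¬pest infestation, underwatering): 0.39·0.75 + 0.59·0.25 = 0.440000
P(root rot | wilting, ¬pest infestation, underwatering) = 0.147500/0.440000 ≈ 0.3352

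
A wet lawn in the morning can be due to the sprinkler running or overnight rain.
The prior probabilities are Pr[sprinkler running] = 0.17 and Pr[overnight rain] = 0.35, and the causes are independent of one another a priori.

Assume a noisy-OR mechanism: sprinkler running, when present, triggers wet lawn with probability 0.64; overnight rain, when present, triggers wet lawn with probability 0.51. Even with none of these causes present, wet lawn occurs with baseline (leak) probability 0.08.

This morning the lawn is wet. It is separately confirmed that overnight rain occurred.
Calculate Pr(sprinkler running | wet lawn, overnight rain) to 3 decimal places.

Pr(sprinkler running | wet lawn, overnight rain) ≈ 0.238

Under noisy-OR, P(wet lawn | causes) = 1 − (1−0.08)·∏(1−qᵢ) over the active causes.
Sum P(wet lawn|·) weighted by the priors over both values of sprinkler running:
  P(wet lawn | overnight rain) = 0.5492×0.83 + 0.837712×0.17
        = 0.455836 + 0.142411 = 0.598247
Keeping only the sprinkler running-present terms gives 0.142411, so
  P(sprinkler running | wet lawn, overnight rain) = 0.142411 / 0.598247 ≈ 0.238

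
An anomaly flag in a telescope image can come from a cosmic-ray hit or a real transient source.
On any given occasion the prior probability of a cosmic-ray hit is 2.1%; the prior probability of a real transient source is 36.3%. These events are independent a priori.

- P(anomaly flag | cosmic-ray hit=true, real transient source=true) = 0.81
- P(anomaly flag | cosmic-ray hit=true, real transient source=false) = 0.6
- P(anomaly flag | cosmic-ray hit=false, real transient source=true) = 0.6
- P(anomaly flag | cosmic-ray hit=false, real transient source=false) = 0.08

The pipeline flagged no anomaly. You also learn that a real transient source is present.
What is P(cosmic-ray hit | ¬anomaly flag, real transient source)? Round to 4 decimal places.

Weight on cosmic-ray hit=true, given the evidence: 0.19·0.021 = 0.003990
The normalizing constant is 0.4·0.979 + 0.19·0.021 = 0.395590
Posterior = 0.003990 / 0.395590 ≈ 0.0101

P(cosmic-ray hit | ¬anomaly flag, real transient source) ≈ 0.0101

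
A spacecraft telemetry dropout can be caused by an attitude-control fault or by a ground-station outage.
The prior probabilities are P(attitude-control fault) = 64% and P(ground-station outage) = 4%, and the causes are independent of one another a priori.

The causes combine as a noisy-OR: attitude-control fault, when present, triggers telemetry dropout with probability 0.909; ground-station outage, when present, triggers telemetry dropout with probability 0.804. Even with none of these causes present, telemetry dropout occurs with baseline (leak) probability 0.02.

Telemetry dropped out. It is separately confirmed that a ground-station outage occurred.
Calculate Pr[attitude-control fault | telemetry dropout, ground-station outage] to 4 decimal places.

Pr[attitude-control fault | telemetry dropout, ground-station outage] ≈ 0.6837

Under noisy-OR, P(telemetry dropout | causes) = 1 − (1−0.02)·∏(1−qᵢ) over the active causes.
P(telemetry dropout | ground-station outage) = 0.80792×0.36 + 0.982521×0.64 = 0.290851 + 0.628813 = 0.919664
Of this, 0.628813 comes from 0.982521×0.64 (the attitude-control fault=true cases).
Hence the posterior is 0.628813/0.919664 ≈ 0.6837.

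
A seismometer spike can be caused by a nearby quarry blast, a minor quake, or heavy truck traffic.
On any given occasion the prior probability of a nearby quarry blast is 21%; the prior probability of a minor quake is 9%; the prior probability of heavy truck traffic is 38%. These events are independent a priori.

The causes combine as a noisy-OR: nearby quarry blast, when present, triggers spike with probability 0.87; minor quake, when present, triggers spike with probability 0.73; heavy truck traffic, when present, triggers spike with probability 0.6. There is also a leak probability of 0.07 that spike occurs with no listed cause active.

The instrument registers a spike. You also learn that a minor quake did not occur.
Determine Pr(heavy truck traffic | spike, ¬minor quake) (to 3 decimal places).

Under noisy-OR, P(spike | causes) = 1 − (1−0.07)·∏(1−qᵢ) over the active causes.
For the numerator, keep only heavy truck traffic=true terms: 0.188526 + 0.075941 = 0.264467
Denominator P(spike | ¬minor quake): 0.07×0.79×0.62 + 0.628×0.79×0.38 + 0.8791×0.21×0.62 + 0.95164×0.21×0.38 = 0.413212
P(heavy truck traffic | spike, ¬minor quake) = 0.264467/0.413212 ≈ 0.640

Pr(heavy truck traffic | spike, ¬minor quake) ≈ 0.640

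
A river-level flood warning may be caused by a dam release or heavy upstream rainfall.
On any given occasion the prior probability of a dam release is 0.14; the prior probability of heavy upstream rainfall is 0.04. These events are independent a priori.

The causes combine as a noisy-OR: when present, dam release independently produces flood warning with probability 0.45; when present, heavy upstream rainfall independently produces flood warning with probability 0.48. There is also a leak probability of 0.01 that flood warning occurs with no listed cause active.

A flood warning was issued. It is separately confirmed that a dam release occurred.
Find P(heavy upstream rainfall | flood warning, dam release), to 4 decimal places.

Under noisy-OR, P(flood warning | causes) = 1 − (1−0.01)·∏(1−qᵢ) over the active causes.
Weight on heavy upstream rainfall=true, given the evidence: 0.71686×0.04 = 0.028674
The normalizing constant is 0.4555×0.96 + 0.71686×0.04 = 0.465954
Posterior = 0.028674 / 0.465954 ≈ 0.0615

P(heavy upstream rainfall | flood warning, dam release) ≈ 0.0615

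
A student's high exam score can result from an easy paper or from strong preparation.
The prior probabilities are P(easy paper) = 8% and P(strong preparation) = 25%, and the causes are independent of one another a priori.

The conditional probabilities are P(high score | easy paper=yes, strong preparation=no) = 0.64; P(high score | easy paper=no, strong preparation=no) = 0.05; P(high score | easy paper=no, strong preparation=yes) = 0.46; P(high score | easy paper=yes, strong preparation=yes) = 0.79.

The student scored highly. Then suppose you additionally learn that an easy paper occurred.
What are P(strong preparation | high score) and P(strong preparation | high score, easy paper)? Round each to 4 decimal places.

Sum P(high score|·) weighted by the priors over the 4 (easy paper, strong preparation) configurations:
  P(high score) = 0.05×0.92×0.75 + 0.46×0.92×0.25 + 0.64×0.08×0.75 + 0.79×0.08×0.25
        = 0.034500 + 0.105800 + 0.038400 + 0.015800 = 0.194500
The terms with strong preparation present sum to 0.121600, so
  P(strong preparation | high score) = 0.121600 / 0.194500 ≈ 0.6252

With the extra evidence:
P(high score | easy paper) = 0.64·0.75 + 0.79·0.25 = 0.480000 + 0.197500 = 0.677500
Restricting to configurations with strong preparation present: 0.79·0.25 = 0.197500.
P(strong preparation | high score, easy paper) = 0.197500 / 0.677500 ≈ 0.2915

P(strong preparation | high score) ≈ 0.6252; P(strong preparation | high score, easy paper) ≈ 0.2915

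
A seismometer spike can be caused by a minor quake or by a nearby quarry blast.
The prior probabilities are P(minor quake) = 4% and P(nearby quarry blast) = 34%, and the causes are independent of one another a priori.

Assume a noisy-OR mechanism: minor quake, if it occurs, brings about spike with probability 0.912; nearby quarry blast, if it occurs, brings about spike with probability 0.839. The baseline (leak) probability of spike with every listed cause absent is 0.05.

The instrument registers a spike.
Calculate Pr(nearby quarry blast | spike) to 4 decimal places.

Under noisy-OR, P(spike | causes) = 1 − (1−0.05)·∏(1−qᵢ) over the active causes.
Numerator (weight on configurations with nearby quarry blast): 0.276477 + 0.013417 = 0.289894
Denominator P(spike): 0.05*0.96*0.66 + 0.84705*0.96*0.34 + 0.9164*0.04*0.66 + 0.98654*0.04*0.34 = 0.345767
P(nearby quarry blast | spike) = 0.289894/0.345767 ≈ 0.8384

Pr(nearby quarry blast | spike) ≈ 0.8384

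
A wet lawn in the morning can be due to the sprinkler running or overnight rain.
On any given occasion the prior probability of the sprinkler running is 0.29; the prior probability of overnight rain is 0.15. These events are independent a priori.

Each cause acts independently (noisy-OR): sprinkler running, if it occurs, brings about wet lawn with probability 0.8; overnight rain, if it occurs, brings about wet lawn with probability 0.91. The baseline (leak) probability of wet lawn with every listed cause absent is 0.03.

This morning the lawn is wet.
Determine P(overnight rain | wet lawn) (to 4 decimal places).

Under noisy-OR, P(wet lawn | causes) = 1 − (1−0.03)·∏(1−qᵢ) over the active causes.
Sum P(wet lawn|·) weighted by the priors over the 4 (sprinkler running, overnight rain) configurations:
  P(wet lawn) = 0.03*0.71*0.85 + 0.9127*0.71*0.15 + 0.806*0.29*0.85 + 0.98254*0.29*0.15
        = 0.018105 + 0.097203 + 0.198679 + 0.042740 = 0.356727
The terms with overnight rain present sum to 0.139943, so
  P(overnight rain | wet lawn) = 0.139943 / 0.356727 ≈ 0.3923

P(overnight rain | wet lawn) ≈ 0.3923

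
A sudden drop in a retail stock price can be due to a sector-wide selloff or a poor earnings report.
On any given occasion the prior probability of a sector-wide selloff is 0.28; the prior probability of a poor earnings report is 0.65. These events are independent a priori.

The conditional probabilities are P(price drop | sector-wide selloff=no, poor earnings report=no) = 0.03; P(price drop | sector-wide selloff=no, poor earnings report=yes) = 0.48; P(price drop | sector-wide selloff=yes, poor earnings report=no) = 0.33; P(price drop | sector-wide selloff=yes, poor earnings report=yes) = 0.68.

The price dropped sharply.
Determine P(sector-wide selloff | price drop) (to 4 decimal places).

P(sector-wide selloff | price drop) ≈ 0.4020

Numerator (weight on configurations with sector-wide selloff): 0.032340 + 0.123760 = 0.156100
Normalizer over all consistent configurations: 0.03·0.72·0.35 + 0.48·0.72·0.65 + 0.33·0.28·0.35 + 0.68·0.28·0.65 = 0.388300
P(sector-wide selloff | price drop) = 0.156100/0.388300 ≈ 0.4020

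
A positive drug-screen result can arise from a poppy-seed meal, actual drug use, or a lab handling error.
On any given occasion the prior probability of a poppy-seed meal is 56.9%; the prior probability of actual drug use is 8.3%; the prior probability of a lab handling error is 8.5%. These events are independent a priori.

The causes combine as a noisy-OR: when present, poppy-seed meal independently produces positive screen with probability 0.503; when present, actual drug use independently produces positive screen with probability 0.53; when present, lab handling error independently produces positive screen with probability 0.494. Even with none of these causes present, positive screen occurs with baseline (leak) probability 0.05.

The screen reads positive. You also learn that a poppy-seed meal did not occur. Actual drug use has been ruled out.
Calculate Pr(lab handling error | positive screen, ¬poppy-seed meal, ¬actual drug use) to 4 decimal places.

Under noisy-OR, P(positive screen | causes) = 1 − (1−0.05)·∏(1−qᵢ) over the active causes.
Weight on lab handling error=true, given the evidence: 0.5193×0.085 = 0.044140
Normalizer over all consistent configurations: 0.05×0.915 + 0.5193×0.085 = 0.089890
P(lab handling error | positive screen, ¬poppy-seed meal, ¬actual drug use) = 0.044140/0.089890 ≈ 0.4910

Pr(lab handling error | positive screen, ¬poppy-seed meal, ¬actual drug use) ≈ 0.4910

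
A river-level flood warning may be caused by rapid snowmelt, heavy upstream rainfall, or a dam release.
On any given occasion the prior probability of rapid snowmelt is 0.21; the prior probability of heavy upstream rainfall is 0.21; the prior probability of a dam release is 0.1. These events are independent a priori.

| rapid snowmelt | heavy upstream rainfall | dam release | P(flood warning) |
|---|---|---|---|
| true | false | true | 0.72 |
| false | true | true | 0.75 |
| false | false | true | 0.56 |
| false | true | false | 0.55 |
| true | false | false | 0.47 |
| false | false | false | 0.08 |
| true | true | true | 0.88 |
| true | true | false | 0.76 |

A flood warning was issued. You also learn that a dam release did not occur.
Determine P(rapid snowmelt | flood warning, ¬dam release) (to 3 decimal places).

Weight on rapid snowmelt=true, given the evidence: 0.077973 + 0.033516 = 0.111489
Denominator P(flood warning | ¬dam release): 0.08×0.79×0.79 + 0.55×0.79×0.21 + 0.47×0.21×0.79 + 0.76×0.21×0.21 = 0.252662
P(rapid snowmelt | flood warning, ¬dam release) = 0.111489/0.252662 ≈ 0.441

P(rapid snowmelt | flood warning, ¬dam release) ≈ 0.441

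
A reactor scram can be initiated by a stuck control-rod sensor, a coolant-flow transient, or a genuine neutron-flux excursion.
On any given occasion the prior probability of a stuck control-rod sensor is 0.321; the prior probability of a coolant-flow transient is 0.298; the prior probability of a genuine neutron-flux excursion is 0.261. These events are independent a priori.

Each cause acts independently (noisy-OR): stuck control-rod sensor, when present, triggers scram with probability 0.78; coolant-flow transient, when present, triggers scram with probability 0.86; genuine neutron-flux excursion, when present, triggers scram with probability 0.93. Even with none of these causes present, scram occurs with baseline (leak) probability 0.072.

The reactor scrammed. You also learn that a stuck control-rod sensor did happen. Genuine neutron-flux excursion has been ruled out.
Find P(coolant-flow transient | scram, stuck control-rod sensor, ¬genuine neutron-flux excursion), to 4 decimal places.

P(coolant-flow transient | scram, stuck control-rod sensor, ¬genuine neutron-flux excursion) ≈ 0.3413

Under noisy-OR, P(scram | causes) = 1 − (1−0.072)·∏(1−qᵢ) over the active causes.
P(scram | stuck control-rod sensor, ¬genuine neutron-flux excursion) = 0.79584*0.702 + 0.971418*0.298 = 0.558680 + 0.289483 = 0.848163
Restricting to configurations with coolant-flow transient present: 0.971418*0.298 = 0.289483.
So P(coolant-flow transient | scram, stuck control-rod sensor, ¬genuine neutron-flux excursion) = 0.289483/0.848163 ≈ 0.3413.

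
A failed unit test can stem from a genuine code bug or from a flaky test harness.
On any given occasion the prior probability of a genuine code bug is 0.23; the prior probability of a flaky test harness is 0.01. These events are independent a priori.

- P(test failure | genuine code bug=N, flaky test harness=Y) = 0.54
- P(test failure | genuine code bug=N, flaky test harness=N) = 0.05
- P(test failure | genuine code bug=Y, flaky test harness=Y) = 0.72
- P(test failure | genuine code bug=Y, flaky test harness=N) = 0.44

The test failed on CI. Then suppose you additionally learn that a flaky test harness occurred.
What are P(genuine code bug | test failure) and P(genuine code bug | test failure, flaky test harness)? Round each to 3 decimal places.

Numerator (weight on configurations with genuine code bug): 0.100188 + 0.001656 = 0.101844
Denominator P(test failure): 0.05·0.77·0.99 + 0.54·0.77·0.01 + 0.44·0.23·0.99 + 0.72·0.23·0.01 = 0.144117
P(genuine code bug | test failure) = 0.101844/0.144117 ≈ 0.707

Now also conditioning on flaky test harness=true:
Weight on genuine code bug=true, given the evidence: 0.72*0.23 = 0.165600
Normalizer over all consistent configurations: 0.54*0.77 + 0.72*0.23 = 0.581400
P(genuine code bug | test failure, flaky test harness) = 0.165600/0.581400 ≈ 0.285

P(genuine code bug | test failure) ≈ 0.707; P(genuine code bug | test failure, flaky test harness) ≈ 0.285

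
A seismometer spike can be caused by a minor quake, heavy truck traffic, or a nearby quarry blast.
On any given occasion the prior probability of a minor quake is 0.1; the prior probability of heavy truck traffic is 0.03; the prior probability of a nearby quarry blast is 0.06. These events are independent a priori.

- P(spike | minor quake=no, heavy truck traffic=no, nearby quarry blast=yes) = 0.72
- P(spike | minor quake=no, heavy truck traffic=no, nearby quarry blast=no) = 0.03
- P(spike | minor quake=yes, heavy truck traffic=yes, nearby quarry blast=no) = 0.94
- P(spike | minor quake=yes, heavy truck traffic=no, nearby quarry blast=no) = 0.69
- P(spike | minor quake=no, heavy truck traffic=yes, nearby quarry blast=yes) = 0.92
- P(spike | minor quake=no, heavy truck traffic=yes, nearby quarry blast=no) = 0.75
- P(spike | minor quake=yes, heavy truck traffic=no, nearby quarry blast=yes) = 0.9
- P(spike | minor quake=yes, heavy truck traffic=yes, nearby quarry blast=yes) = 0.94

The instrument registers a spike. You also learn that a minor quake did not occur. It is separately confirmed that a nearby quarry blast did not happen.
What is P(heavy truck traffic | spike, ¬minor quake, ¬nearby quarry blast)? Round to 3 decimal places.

Enumerate both values of heavy truck traffic and weight by the priors:
  P(spike | ¬minor quake, ¬nearby quarry blast) = 0.03*0.97 + 0.75*0.03
        = 0.029100 + 0.022500 = 0.051600
Keeping only the heavy truck traffic-present terms gives 0.022500, so
  P(heavy truck traffic | spike, ¬minor quake, ¬nearby quarry blast) = 0.022500 / 0.051600 ≈ 0.436

P(heavy truck traffic | spike, ¬minor quake, ¬nearby quarry blast) ≈ 0.436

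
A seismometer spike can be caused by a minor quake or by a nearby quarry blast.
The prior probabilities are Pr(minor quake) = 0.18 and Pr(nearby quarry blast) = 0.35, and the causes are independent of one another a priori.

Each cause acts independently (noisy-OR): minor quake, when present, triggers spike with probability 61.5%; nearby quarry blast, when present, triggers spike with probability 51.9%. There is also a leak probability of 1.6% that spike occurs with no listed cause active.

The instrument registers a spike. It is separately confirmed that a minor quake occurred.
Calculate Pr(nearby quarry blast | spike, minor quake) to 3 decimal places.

Under noisy-OR, P(spike | causes) = 1 − (1−0.016)·∏(1−qᵢ) over the active causes.
Sum P(spike|·) weighted by the priors over both values of nearby quarry blast:
  P(spike | minor quake) = 0.62116·0.65 + 0.817778·0.35
        = 0.403754 + 0.286222 = 0.689976
Keeping only the nearby quarry blast-present terms gives 0.286222, so
  P(nearby quarry blast | spike, minor quake) = 0.286222 / 0.689976 ≈ 0.415

Pr(nearby quarry blast | spike, minor quake) ≈ 0.415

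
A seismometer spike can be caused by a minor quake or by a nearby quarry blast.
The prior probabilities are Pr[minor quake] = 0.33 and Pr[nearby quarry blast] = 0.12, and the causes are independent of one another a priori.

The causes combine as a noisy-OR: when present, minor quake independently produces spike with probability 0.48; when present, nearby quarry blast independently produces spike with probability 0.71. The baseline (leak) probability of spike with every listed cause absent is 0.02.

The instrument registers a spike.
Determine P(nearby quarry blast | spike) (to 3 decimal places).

P(nearby quarry blast | spike) ≈ 0.372

Under noisy-OR, P(spike | causes) = 1 − (1−0.02)·∏(1−qᵢ) over the active causes.
P(spike) = 0.02·0.67·0.88 + 0.7158·0.67·0.12 + 0.4904·0.33·0.88 + 0.852216·0.33·0.12 = 0.011792 + 0.057550 + 0.142412 + 0.033748 = 0.245502
Restricting to configurations with nearby quarry blast present: 0.057550 + 0.033748 = 0.091298.
Hence the posterior is 0.091298/0.245502 ≈ 0.372.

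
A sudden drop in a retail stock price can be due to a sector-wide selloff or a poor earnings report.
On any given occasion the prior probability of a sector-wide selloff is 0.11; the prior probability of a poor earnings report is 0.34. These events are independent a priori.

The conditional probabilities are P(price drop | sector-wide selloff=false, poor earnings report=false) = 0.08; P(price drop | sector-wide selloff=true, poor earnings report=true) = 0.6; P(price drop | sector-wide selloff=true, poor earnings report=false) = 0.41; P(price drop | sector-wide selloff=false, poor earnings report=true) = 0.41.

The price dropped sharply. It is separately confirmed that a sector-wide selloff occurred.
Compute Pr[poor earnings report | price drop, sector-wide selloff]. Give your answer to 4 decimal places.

Pr[poor earnings report | price drop, sector-wide selloff] ≈ 0.4298

P(price drop | sector-wide selloff) = 0.41×0.66 + 0.6×0.34 = 0.270600 + 0.204000 = 0.474600
Restricting to configurations with poor earnings report present: 0.6×0.34 = 0.204000.
Hence the posterior is 0.204000/0.474600 ≈ 0.4298.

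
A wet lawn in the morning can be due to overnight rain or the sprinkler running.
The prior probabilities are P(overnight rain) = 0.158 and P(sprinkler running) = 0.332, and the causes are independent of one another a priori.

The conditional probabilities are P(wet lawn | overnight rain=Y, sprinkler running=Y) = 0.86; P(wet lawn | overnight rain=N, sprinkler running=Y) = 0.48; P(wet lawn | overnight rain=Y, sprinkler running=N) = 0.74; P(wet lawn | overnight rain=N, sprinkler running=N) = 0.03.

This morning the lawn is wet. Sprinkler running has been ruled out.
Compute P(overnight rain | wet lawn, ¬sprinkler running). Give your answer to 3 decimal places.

P(wet lawn | ¬sprinkler running) = 0.03·0.842 + 0.74·0.158 = 0.025260 + 0.116920 = 0.142180
The overnight rain-present share is 0.74·0.158 = 0.116920.
So P(overnight rain | wet lawn, ¬sprinkler running) = 0.116920/0.142180 ≈ 0.822.

P(overnight rain | wet lawn, ¬sprinkler running) ≈ 0.822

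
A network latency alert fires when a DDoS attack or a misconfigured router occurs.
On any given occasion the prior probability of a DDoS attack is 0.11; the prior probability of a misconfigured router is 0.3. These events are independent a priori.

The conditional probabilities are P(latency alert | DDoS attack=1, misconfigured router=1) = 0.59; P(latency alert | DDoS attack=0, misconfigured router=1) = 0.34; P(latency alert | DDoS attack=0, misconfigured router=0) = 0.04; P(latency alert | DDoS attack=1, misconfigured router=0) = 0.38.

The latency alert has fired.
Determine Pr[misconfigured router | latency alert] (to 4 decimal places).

Weight on misconfigured router=true, given the evidence: 0.090780 + 0.019470 = 0.110250
The normalizing constant is 0.04·0.89·0.7 + 0.34·0.89·0.3 + 0.38·0.11·0.7 + 0.59·0.11·0.3 = 0.164430
P(misconfigured router | latency alert) = 0.110250/0.164430 ≈ 0.6705

Pr[misconfigured router | latency alert] ≈ 0.6705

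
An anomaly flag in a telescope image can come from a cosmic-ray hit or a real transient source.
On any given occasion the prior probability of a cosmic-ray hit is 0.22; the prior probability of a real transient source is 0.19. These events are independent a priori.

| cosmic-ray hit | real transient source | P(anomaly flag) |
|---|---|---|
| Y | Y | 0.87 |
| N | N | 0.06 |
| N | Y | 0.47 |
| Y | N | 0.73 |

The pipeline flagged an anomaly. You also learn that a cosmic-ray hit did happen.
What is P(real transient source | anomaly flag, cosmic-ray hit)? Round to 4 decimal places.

P(anomaly flag | cosmic-ray hit) = 0.73*0.81 + 0.87*0.19 = 0.591300 + 0.165300 = 0.756600
Restricting to configurations with real transient source present: 0.87*0.19 = 0.165300.
So P(real transient source | anomaly flag, cosmic-ray hit) = 0.165300/0.756600 ≈ 0.2185.

P(real transient source | anomaly flag, cosmic-ray hit) ≈ 0.2185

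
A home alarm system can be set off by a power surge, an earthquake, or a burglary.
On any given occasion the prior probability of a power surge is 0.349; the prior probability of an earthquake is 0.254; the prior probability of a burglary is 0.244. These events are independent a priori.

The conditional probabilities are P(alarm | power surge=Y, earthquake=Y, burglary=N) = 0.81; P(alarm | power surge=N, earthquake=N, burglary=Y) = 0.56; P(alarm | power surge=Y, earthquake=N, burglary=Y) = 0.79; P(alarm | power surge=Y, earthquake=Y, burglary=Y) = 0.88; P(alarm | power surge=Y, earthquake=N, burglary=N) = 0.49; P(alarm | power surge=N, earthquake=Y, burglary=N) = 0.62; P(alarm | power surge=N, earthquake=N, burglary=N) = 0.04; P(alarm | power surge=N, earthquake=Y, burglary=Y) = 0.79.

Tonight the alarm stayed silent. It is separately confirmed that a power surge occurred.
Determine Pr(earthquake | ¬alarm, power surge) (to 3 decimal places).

P(¬alarm | power surge) = 0.51·0.746·0.756 + 0.21·0.746·0.244 + 0.19·0.254·0.756 + 0.12·0.254·0.244 = 0.287628 + 0.038225 + 0.036485 + 0.007437 = 0.369775
The earthquake-present share is 0.036485 + 0.007437 = 0.043922.
Hence the posterior is 0.043922/0.369775 ≈ 0.119.

Pr(earthquake | ¬alarm, power surge) ≈ 0.119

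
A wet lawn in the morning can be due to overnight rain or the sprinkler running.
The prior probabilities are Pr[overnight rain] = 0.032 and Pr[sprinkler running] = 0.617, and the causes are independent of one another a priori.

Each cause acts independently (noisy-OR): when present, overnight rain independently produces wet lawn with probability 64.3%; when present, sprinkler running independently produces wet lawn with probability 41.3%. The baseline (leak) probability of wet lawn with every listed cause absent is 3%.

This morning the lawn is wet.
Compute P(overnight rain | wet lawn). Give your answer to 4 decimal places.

P(overnight rain | wet lawn) ≈ 0.0813

Under noisy-OR, P(wet lawn | causes) = 1 − (1−0.03)·∏(1−qᵢ) over the active causes.
For the numerator, keep only overnight rain=true terms: 0.008012 + 0.015731 = 0.023743
Normalizer over all consistent configurations: 0.03×0.968×0.383 + 0.43061×0.968×0.617 + 0.65371×0.032×0.383 + 0.796728×0.032×0.617 = 0.292049
Posterior = 0.023743 / 0.292049 ≈ 0.0813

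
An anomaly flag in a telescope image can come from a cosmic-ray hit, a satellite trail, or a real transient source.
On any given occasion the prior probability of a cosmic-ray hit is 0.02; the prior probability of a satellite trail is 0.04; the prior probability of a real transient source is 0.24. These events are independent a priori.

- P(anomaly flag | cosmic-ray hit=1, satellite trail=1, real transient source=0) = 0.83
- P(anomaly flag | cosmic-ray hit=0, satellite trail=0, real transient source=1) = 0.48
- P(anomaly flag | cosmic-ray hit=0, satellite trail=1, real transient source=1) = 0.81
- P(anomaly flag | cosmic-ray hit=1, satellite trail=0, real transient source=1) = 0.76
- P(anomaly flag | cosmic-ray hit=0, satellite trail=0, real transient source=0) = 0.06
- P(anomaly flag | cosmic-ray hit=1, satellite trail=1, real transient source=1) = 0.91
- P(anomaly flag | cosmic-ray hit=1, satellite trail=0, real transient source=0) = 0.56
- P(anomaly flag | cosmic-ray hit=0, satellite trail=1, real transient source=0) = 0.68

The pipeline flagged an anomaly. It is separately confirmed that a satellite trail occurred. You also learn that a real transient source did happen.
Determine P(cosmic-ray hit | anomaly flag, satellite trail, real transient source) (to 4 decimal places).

P(cosmic-ray hit | anomaly flag, satellite trail, real transient source) ≈ 0.0224

P(anomaly flag | satellite trail, real transient source) = 0.81*0.98 + 0.91*0.02 = 0.793800 + 0.018200 = 0.812000
The cosmic-ray hit-present share is 0.91*0.02 = 0.018200.
Hence the posterior is 0.018200/0.812000 ≈ 0.0224.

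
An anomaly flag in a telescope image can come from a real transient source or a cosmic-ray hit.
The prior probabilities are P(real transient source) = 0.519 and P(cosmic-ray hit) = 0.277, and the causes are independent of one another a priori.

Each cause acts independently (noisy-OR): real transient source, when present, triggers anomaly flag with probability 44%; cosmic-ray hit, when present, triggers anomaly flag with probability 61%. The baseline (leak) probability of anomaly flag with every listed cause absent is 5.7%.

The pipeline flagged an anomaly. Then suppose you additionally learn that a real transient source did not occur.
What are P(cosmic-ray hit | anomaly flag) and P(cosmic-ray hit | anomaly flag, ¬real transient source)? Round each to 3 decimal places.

Under noisy-OR, P(anomaly flag | causes) = 1 − (1−0.057)·∏(1−qᵢ) over the active causes.
Enumerate the 4 (real transient source, cosmic-ray hit) configurations and weight by the priors:
  P(anomaly flag) = 0.057·0.481·0.723 + 0.63223·0.481·0.277 + 0.47192·0.519·0.723 + 0.794049·0.519·0.277
        = 0.019822 + 0.084236 + 0.177082 + 0.114155 = 0.395295
Configurations with cosmic-ray hit contribute 0.198391, so
  P(cosmic-ray hit | anomaly flag) = 0.198391 / 0.395295 ≈ 0.502

Now also conditioning on real transient source≠true:
Sum P(anomaly flag|·) weighted by the priors over both values of cosmic-ray hit:
  P(anomaly flag | ¬real transient source) = 0.057·0.723 + 0.63223·0.277
        = 0.041211 + 0.175128 = 0.216339
The terms with cosmic-ray hit present sum to 0.175128, so
  P(cosmic-ray hit | anomaly flag, ¬real transient source) = 0.175128 / 0.216339 ≈ 0.810

P(cosmic-ray hit | anomaly flag) ≈ 0.502; P(cosmic-ray hit | anomaly flag, ¬real transient source) ≈ 0.810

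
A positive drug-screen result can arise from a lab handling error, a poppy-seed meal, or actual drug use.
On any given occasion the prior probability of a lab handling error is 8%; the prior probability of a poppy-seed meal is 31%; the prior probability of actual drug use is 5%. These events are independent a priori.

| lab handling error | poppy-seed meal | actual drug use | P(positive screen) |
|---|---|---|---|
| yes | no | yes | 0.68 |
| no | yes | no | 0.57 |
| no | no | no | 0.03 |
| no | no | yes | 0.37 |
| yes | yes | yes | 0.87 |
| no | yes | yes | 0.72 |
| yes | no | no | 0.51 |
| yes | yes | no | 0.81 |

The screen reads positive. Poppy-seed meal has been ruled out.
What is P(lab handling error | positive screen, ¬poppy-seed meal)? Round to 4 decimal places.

Enumerate the 4 (lab handling error, actual drug use) configurations and weight by the priors:
  P(positive screen | ¬poppy-seed meal) = 0.03*0.92*0.95 + 0.37*0.92*0.05 + 0.51*0.08*0.95 + 0.68*0.08*0.05
        = 0.026220 + 0.017020 + 0.038760 + 0.002720 = 0.084720
Keeping only the lab handling error-present terms gives 0.041480, so
  P(lab handling error | positive screen, ¬poppy-seed meal) = 0.041480 / 0.084720 ≈ 0.4896

P(lab handling error | positive screen, ¬poppy-seed meal) ≈ 0.4896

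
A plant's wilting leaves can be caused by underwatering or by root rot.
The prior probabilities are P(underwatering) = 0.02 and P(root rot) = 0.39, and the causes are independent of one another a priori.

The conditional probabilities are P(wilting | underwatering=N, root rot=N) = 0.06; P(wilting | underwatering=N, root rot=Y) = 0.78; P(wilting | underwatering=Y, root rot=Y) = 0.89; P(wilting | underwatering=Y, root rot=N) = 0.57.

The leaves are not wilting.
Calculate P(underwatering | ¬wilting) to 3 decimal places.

Enumerate the 4 (underwatering, root rot) configurations and weight by the priors:
  P(¬wilting) = 0.94*0.98*0.61 + 0.22*0.98*0.39 + 0.43*0.02*0.61 + 0.11*0.02*0.39
        = 0.561932 + 0.084084 + 0.005246 + 0.000858 = 0.652120
Keeping only the underwatering-present terms gives 0.006104, so
  P(underwatering | ¬wilting) = 0.006104 / 0.652120 ≈ 0.009

P(underwatering | ¬wilting) ≈ 0.009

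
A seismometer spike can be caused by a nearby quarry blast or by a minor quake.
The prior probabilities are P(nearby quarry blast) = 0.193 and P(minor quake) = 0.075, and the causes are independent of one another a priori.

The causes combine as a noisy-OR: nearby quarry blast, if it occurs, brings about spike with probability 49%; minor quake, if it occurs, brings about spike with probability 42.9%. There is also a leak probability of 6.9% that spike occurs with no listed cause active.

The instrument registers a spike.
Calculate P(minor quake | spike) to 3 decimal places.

Under noisy-OR, P(spike | causes) = 1 − (1−0.069)·∏(1−qᵢ) over the active causes.
Sum P(spike|·) weighted by the priors over the 4 (nearby quarry blast, minor quake) configurations:
  P(spike) = 0.069*0.807*0.925 + 0.468399*0.807*0.075 + 0.52519*0.193*0.925 + 0.728883*0.193*0.075
        = 0.051507 + 0.028350 + 0.093760 + 0.010551 = 0.184168
Keeping only the minor quake-present terms gives 0.038901, so
  P(minor quake | spike) = 0.038901 / 0.184168 ≈ 0.211

P(minor quake | spike) ≈ 0.211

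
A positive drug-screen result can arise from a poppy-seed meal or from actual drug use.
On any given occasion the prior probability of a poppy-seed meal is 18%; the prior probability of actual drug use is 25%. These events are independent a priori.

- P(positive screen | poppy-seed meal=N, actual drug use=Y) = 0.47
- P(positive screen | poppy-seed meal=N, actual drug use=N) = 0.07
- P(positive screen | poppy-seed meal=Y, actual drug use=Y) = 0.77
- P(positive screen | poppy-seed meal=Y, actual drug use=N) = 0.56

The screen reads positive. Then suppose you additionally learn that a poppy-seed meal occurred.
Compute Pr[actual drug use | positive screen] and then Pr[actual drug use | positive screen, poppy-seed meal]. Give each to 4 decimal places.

Pr[actual drug use | positive screen] ≈ 0.5247; Pr[actual drug use | positive screen, poppy-seed meal] ≈ 0.3143

P(positive screen) = 0.07·0.82·0.75 + 0.47·0.82·0.25 + 0.56·0.18·0.75 + 0.77·0.18·0.25 = 0.043050 + 0.096350 + 0.075600 + 0.034650 = 0.249650
Restricting to configurations with actual drug use present: 0.096350 + 0.034650 = 0.131000.
Hence the posterior is 0.131000/0.249650 ≈ 0.5247.

With the extra evidence:
Sum P(positive screen|·) weighted by the priors over both values of actual drug use:
  P(positive screen | poppy-seed meal) = 0.56×0.75 + 0.77×0.25
        = 0.420000 + 0.192500 = 0.612500
The terms with actual drug use present sum to 0.192500, so
  P(actual drug use | positive screen, poppy-seed meal) = 0.192500 / 0.612500 ≈ 0.3143
This is intercausal reasoning (explaining away): once poppy-seed meal accounts for the positive screen, actual drug use becomes less likely.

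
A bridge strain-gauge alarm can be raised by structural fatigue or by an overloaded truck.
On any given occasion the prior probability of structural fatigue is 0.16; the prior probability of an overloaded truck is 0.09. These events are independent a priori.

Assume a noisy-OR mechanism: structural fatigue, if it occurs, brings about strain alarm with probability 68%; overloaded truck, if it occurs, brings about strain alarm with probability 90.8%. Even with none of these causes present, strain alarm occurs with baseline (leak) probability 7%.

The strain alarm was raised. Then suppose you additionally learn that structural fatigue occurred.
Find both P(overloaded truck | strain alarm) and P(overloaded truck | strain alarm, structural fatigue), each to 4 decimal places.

Under noisy-OR, P(strain alarm | causes) = 1 − (1−0.07)·∏(1−qᵢ) over the active causes.
For the numerator, keep only overloaded truck=true terms: 0.069132 + 0.014006 = 0.083138
Normalizer over all consistent configurations: 0.07×0.84×0.91 + 0.91444×0.84×0.09 + 0.7024×0.16×0.91 + 0.972621×0.16×0.09 = 0.238915
P(overloaded truck | strain alarm) = 0.083138/0.238915 ≈ 0.3480

With the extra evidence:
Numerator (weight on configurations with overloaded truck): 0.972621×0.09 = 0.087536
The normalizing constant is 0.7024×0.91 + 0.972621×0.09 = 0.726720
Posterior = 0.087536 / 0.726720 ≈ 0.1205
This is intercausal reasoning (explaining away): once structural fatigue accounts for the strain alarm, overloaded truck becomes less likely.

P(overloaded truck | strain alarm) ≈ 0.3480; P(overloaded truck | strain alarm, structural fatigue) ≈ 0.1205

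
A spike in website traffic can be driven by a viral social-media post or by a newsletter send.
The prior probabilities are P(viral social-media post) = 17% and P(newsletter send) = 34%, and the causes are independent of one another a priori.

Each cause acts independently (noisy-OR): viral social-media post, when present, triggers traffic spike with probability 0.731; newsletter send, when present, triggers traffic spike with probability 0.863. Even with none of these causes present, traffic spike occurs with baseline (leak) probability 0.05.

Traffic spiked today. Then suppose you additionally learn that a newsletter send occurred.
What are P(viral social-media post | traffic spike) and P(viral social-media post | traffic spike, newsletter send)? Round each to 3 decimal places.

P(viral social-media post | traffic spike) ≈ 0.338; P(viral social-media post | traffic spike, newsletter send) ≈ 0.185

Under noisy-OR, P(traffic spike | causes) = 1 − (1−0.05)·∏(1−qᵢ) over the active causes.
P(traffic spike) = 0.05×0.83×0.66 + 0.86985×0.83×0.34 + 0.74445×0.17×0.66 + 0.96499×0.17×0.34 = 0.027390 + 0.245472 + 0.083527 + 0.055776 = 0.412165
Of this, 0.139303 comes from 0.083527 + 0.055776 (the viral social-media post=true cases).
P(viral social-media post | traffic spike) = 0.139303 / 0.412165 ≈ 0.338

Now also conditioning on newsletter send=true:
Sum P(traffic spike|·) weighted by the priors over both values of viral social-media post:
  P(traffic spike | newsletter send) = 0.86985×0.83 + 0.96499×0.17
        = 0.721975 + 0.164048 = 0.886023
The terms with viral social-media post present sum to 0.164048, so
  P(viral social-media post | traffic spike, newsletter send) = 0.164048 / 0.886023 ≈ 0.185
— newsletter send explains away the evidence for viral social-media post.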